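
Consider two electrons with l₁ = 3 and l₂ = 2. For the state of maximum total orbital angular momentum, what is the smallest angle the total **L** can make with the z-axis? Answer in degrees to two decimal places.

θ_min ≈ 24.09°

Angular momentum addition gives L = |l₁ − l₂|, …, l₁ + l₂.
Allowed values: L = 1, 2, 3, 4, 5.
The maximum is L = 5, with |L_tot| = ℏ√(5·6) = √30 ℏ.
The minimum angle with z is arccos(5/√30) ≈ 24.09°.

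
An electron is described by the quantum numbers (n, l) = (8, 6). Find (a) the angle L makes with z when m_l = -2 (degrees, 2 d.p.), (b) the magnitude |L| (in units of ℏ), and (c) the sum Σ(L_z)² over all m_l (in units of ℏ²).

θ(m_l=-2) ≈ 107.98°; |L| = √42 ℏ ≈ 6.481ℏ; Σ(L_z)² = 182 ℏ²

For m_l = -2: cos θ = -2/√42, θ ≈ 107.98°.
|L| = ℏ√(6·7) = √42 ℏ ≈ 6.481ℏ.
Σ m_l² = 182, so Σ(L_z)² = 182 ℏ².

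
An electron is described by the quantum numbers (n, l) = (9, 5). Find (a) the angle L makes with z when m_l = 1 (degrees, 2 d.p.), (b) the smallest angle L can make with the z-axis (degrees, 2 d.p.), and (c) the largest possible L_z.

For m_l = 1: cos θ = 1/√30, θ ≈ 79.48°.
cos θ_min = 5/√30, so θ_min ≈ 24.09°.
L_z,max = lℏ = 5ℏ.

θ(m_l=1) ≈ 79.48°; θ_min ≈ 24.09°; L_z,max = 5ℏ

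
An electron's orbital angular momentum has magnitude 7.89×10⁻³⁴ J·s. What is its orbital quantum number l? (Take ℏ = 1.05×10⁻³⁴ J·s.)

l = 7

In units of ℏ, |L| ≈ 7.514.
l(l+1) ≈ 7.514² ≈ 56.46, so l = 7.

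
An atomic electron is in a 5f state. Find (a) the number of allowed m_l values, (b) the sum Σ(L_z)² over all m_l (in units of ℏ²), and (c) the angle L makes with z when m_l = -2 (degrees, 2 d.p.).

7 values; Σ(L_z)² = 28 ℏ²; θ(m_l=-2) ≈ 125.26°

For 5f, l = 3.
There are 2l+1 = 7 values of m_l.
Σ m_l² = 28, so Σ(L_z)² = 28 ℏ².
For m_l = -2: cos θ = -2/√12, θ ≈ 125.26°.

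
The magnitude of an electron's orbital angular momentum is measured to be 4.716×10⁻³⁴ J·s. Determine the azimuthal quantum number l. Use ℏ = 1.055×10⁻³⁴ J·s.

In units of ℏ, |L| ≈ 4.470.
(|L|/ℏ)² = l(l+1) ≈ 19.98 ⇒ l = 4.

l = 4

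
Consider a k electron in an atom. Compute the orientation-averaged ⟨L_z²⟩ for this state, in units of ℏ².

The letter k corresponds to l = 7.
m_l ∈ {-7, -6, -5, -4, -3, -2, -1, 0, 1, 2, 3, 4, 5, 6, 7}.
Average of L_z² over 15 states: 280/15 ℏ² = 18.67 ℏ².

⟨L_z²⟩ = 18.67 ℏ²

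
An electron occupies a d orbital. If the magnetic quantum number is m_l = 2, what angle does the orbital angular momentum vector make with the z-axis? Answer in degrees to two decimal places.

θ ≈ 35.26°

The letter d corresponds to l = 2.
|L|² = l(l+1)ℏ² = 6ℏ², so |L| = √6 ℏ.
L_z = m_l ℏ = 2ℏ.
cos θ = L_z/|L| = 2/√6, so θ ≈ 35.26°.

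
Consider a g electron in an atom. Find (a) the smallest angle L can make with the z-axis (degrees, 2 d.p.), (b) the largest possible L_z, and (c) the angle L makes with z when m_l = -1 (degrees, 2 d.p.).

θ_min ≈ 26.57°; L_z,max = 4ℏ; θ(m_l=-1) ≈ 102.92°

The letter g corresponds to l = 4.
cos θ_min = 4/√20, so θ_min ≈ 26.57°.
L_z,max = lℏ = 4ℏ.
For m_l = -1: cos θ = -1/√20, θ ≈ 102.92°.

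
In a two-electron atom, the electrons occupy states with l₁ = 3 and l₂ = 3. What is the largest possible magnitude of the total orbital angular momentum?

L runs from |3 − 3| = 0 to 3 + 3 = 6.
Allowed values: L = 0, 1, 2, 3, 4, 5, 6.
The largest magnitude corresponds to L = 6: |L_tot| = ℏ√(6·7) = √42 ℏ.

|L_tot|_max = √42 ℏ ≈ 6.481ℏ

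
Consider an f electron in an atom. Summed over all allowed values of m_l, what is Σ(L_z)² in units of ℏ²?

Σ(L_z)² = 28 ℏ²

For an f orbital, l = 3.
m_l runs from −3 to 3, i.e. {-3, -2, -1, 0, 1, 2, 3}.
Σ m_l² = l(l+1)(2l+1)/3 = 3·4·7/3 = 28.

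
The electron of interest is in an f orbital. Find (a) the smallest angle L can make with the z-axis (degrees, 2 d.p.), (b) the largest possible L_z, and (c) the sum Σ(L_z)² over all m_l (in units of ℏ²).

θ_min ≈ 30.00°; L_z,max = 3ℏ; Σ(L_z)² = 28 ℏ²

An f state has l = 3.
cos θ_min = 3/√12, so θ_min ≈ 30.00°.
L_z,max = lℏ = 3ℏ.
Σ m_l² = 28, so Σ(L_z)² = 28 ℏ².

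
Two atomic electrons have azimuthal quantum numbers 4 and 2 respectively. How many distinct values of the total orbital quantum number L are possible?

5

The total orbital quantum number L ranges from |l₁ − l₂| to l₁ + l₂ in integer steps.
Allowed values: L = 2, 3, 4, 5, 6.
That is 5 values.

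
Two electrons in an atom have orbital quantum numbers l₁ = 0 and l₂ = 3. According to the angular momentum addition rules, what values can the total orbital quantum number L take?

L runs from |0 − 3| = 3 to 0 + 3 = 3.
Allowed values: L = 3.

L = 3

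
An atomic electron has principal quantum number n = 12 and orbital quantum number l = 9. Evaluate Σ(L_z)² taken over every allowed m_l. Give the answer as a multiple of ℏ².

m_l runs from −9 to 9, i.e. {-9, -8, -7, -6, -5, -4, -3, -2, -1, 0, 1, 2, 3, 4, 5, 6, 7, 8, 9}.
Summing m² from −9 to 9: Σ m_l² = 570.

Σ(L_z)² = 570 ℏ²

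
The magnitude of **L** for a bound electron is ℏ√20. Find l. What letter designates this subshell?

(|L|/ℏ)² = l(l+1) = 20.
l² + l − 20 = 0 ⇒ l = 4.

l = 4 (g orbital)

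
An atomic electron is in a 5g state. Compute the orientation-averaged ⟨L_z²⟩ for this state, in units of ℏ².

For 5g, l = 4.
m_l ∈ {-4, -3, -2, -1, 0, 1, 2, 3, 4}.
⟨L_z²⟩ = ℏ²·(Σ m_l²)/(2l+1) = ℏ²·60/9 = 6.667ℏ².

⟨L_z²⟩ = 6.667 ℏ²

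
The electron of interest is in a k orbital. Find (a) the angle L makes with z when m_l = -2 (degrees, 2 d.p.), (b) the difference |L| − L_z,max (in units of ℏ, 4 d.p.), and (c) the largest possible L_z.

θ(m_l=-2) ≈ 105.50°; |L|−L_z,max ≈ 0.4833ℏ; L_z,max = 7ℏ

For a k orbital, l = 7.
For m_l = -2: cos θ = -2/√56, θ ≈ 105.50°.
|L| − L_z,max = (2√14 − 7)ℏ ≈ 0.4833ℏ.
L_z,max = lℏ = 7ℏ.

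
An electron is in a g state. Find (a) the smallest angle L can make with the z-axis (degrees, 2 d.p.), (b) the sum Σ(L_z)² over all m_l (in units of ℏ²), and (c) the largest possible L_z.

A g state has l = 4.
cos θ_min = 4/√20, so θ_min ≈ 26.57°.
Σ m_l² = 60, so Σ(L_z)² = 60 ℏ².
L_z,max = lℏ = 4ℏ.

θ_min ≈ 26.57°; Σ(L_z)² = 60 ℏ²; L_z,max = 4ℏ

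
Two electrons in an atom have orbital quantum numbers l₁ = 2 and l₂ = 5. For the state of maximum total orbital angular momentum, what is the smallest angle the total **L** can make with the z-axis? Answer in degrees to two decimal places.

The total orbital quantum number L ranges from |l₁ − l₂| to l₁ + l₂ in integer steps.
Allowed values: L = 3, 4, 5, 6, 7.
The maximum is L = 7, with |L_tot| = ℏ√(7·8) = 2√14 ℏ.
The minimum angle with z is arccos(7/√56) ≈ 20.70°.

θ_min ≈ 20.70°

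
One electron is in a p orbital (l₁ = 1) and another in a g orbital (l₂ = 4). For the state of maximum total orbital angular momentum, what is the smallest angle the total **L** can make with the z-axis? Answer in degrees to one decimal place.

θ_min ≈ 24.1°

Angular momentum addition gives L = |l₁ − l₂|, …, l₁ + l₂.
L ∈ {3, 4, 5}.
The maximum is L = 5, with |L_tot| = ℏ√(5·6) = √30 ℏ.
The minimum angle with z is arccos(5/√30) ≈ 24.1°.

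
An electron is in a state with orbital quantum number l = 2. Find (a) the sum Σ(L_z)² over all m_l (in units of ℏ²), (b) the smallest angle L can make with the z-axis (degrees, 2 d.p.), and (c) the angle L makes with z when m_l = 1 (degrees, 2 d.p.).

Σ m_l² = 10, so Σ(L_z)² = 10 ℏ².
cos θ_min = 2/√6, so θ_min ≈ 35.26°.
For m_l = 1: cos θ = 1/√6, θ ≈ 65.91°.

Σ(L_z)² = 10 ℏ²; θ_min ≈ 35.26°; θ(m_l=1) ≈ 65.91°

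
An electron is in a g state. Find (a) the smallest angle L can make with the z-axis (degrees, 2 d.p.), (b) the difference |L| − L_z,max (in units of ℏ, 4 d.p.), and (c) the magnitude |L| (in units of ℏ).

For a g orbital, l = 4.
cos θ_min = 4/√20, so θ_min ≈ 26.57°.
|L| − L_z,max = (2√5 − 4)ℏ ≈ 0.4721ℏ.
|L| = ℏ√(4·5) = 2√5 ℏ ≈ 4.472ℏ.

θ_min ≈ 26.57°; |L|−L_z,max ≈ 0.4721ℏ; |L| = 2√5 ℏ ≈ 4.472ℏ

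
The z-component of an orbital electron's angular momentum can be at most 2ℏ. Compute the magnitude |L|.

The maximum L_z equals lℏ, giving l = 2.
Then |L| = ℏ√(2·3) = √6 ℏ.

|L| = √6 ℏ ≈ 2.449ℏ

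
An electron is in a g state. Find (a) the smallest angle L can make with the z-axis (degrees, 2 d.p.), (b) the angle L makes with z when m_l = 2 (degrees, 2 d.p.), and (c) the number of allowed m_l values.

θ_min ≈ 26.57°; θ(m_l=2) ≈ 63.43°; 9 values

A g state has l = 4.
cos θ_min = 4/√20, so θ_min ≈ 26.57°.
For m_l = 2: cos θ = 2/√20, θ ≈ 63.43°.
There are 2l+1 = 9 values of m_l.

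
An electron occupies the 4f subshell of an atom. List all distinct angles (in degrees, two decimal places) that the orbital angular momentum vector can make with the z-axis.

θ ∈ {30.00°, 54.74°, 73.22°, 90.00°, 106.78°, 125.26°, 150.00°}

For 4f, l = 3.
|L| = √(l(l+1)) ℏ = 2√3 ℏ.
cos θ = m_l/√12 for each m_l ∈ {-3, -2, -1, 0, 1, 2, 3}.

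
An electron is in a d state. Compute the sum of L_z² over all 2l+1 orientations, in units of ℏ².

For a d orbital, l = 2.
m_l ∈ {-2, -1, 0, 1, 2}.
Σ m_l² = 2·(1 + 4) = 10.

Σ(L_z)² = 10 ℏ²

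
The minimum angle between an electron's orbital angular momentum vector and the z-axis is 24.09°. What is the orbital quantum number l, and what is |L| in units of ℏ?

l = 5, |L| = √30 ℏ ≈ 5.477ℏ

At minimum angle, m_l = l, so cos θ = l/√(l(l+1)); cos²θ = l/(l+1) = 0.8334.
l = cos²θ/sin²θ ≈ 5.
Then |L| = ℏ√(5·6) = √30 ℏ.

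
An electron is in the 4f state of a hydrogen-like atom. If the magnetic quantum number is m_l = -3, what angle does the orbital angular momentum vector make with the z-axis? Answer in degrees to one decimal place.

The 4f subshell has l = 3.
|L| = √(l(l+1)) ℏ = 2√3 ℏ.
L_z = m_l ℏ = −3ℏ.
cos θ = L_z/|L| = -3/√12, so θ ≈ 150.0°.

θ ≈ 150.0°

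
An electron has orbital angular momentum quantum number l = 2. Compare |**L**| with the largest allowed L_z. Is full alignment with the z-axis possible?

No: L_z,max = 2ℏ < |L| = √6 ℏ ≈ 2.449ℏ

|L| = √6 ℏ ≈ 2.4495ℏ, while L_z,max = lℏ = 2ℏ.
Since |L| > L_z,max, the vector can never point exactly along z; the closest it comes is θ_min = arccos(2/√6) ≈ 35.3°.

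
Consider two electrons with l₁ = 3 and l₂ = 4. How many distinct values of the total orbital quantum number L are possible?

7

Angular momentum addition gives L = |l₁ − l₂|, …, l₁ + l₂.
L ∈ {1, 2, 3, 4, 5, 6, 7}.
That is 7 values.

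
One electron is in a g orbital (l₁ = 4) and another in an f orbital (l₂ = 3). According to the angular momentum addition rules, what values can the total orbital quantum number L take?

L = 1, 2, 3, 4, 5, 6, 7

The total orbital quantum number L ranges from |l₁ − l₂| to l₁ + l₂ in integer steps.
So L can be 1, 2, 3, 4, 5, 6, 7.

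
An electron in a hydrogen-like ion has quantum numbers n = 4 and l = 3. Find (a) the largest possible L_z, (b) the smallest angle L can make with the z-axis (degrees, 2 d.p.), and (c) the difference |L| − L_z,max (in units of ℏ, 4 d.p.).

L_z,max = 3ℏ; θ_min ≈ 30.00°; |L|−L_z,max ≈ 0.4641ℏ

L_z,max = lℏ = 3ℏ.
cos θ_min = 3/√12, so θ_min ≈ 30.00°.
|L| − L_z,max = (2√3 − 3)ℏ ≈ 0.4641ℏ.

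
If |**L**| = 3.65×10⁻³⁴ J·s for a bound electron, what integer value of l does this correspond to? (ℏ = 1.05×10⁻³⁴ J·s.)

l = 3

|L|/ℏ = (3.65×10⁻³⁴)/(1.05×10⁻³⁴) ≈ 3.476.
(|L|/ℏ)² = l(l+1) ≈ 12.08 ⇒ l = 3.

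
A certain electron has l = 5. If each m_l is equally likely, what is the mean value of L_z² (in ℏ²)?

⟨L_z²⟩ = 10 ℏ²

m_l runs from −5 to 5, i.e. {-5, -4, -3, -2, -1, 0, 1, 2, 3, 4, 5}.
⟨L_z²⟩ = ℏ²·(Σ m_l²)/(2l+1) = ℏ²·110/11 = 10ℏ².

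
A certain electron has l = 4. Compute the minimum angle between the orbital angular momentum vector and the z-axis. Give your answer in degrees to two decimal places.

|L| = √(l(l+1)) ℏ = 2√5 ℏ.
The smallest angle corresponds to the largest L_z, i.e. m_l = l = 4, giving L_z = 4ℏ.
cos θ_min = 4/√20, so θ_min ≈ 26.57°.

θ_min ≈ 26.57°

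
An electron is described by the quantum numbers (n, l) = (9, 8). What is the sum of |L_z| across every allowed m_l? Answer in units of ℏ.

Σ|L_z| = 72 ℏ

m_l runs from −8 to 8, i.e. {-8, -7, -6, -5, -4, -3, -2, -1, 0, 1, 2, 3, 4, 5, 6, 7, 8}.
Σ|m_l| = 2·8(8+1)/2 = 72.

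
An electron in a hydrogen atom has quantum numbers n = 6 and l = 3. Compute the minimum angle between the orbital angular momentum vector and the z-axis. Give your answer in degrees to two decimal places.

θ_min ≈ 30.00°

|L| = ℏ√(l(l+1)) = 2√3 ℏ.
The smallest angle corresponds to the largest L_z, i.e. m_l = l = 3, giving L_z = 3ℏ.
cos θ_min = 3/√12, so θ_min ≈ 30.00°.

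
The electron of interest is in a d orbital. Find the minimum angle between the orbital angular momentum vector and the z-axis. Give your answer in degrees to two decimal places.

θ_min ≈ 35.26°

The letter d corresponds to l = 2.
|L| = ℏ√(l(l+1)) = √6 ℏ.
The smallest angle corresponds to the largest L_z, i.e. m_l = l = 2, giving L_z = 2ℏ.
cos θ_min = 2/√6, so θ_min ≈ 35.26°.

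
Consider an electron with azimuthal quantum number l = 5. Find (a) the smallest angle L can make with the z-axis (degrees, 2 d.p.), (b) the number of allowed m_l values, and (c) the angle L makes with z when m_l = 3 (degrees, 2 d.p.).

cos θ_min = 5/√30, so θ_min ≈ 24.09°.
There are 2l+1 = 11 values of m_l.
For m_l = 3: cos θ = 3/√30, θ ≈ 56.79°.

θ_min ≈ 24.09°; 11 values; θ(m_l=3) ≈ 56.79°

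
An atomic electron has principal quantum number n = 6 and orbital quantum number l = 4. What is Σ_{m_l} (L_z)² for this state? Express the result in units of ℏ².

Σ(L_z)² = 60 ℏ²

The allowed m_l values are -4, -3, -2, -1, 0, 1, 2, 3, 4.
Summing m² from −4 to 4: Σ m_l² = 60.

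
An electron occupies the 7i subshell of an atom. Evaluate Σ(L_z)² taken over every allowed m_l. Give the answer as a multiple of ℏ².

Σ(L_z)² = 182 ℏ²

The 7i subshell has l = 6.
The allowed m_l values are -6, -5, -4, -3, -2, -1, 0, 1, 2, 3, 4, 5, 6.
Σ m_l² = 2·(1 + 4 + 9 + 16 + 25 + 36) = 182.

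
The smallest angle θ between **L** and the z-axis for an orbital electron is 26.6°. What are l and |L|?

l = 4, |L| = 2√5 ℏ ≈ 4.472ℏ

cos²θ_min = l/(l+1) = 0.7995.
Solving: l = 4.
Then |L| = ℏ√(4·5) = 2√5 ℏ.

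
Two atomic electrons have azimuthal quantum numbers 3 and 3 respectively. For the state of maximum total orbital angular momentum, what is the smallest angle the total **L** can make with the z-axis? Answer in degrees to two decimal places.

L runs from |3 − 3| = 0 to 3 + 3 = 6.
Allowed values: L = 0, 1, 2, 3, 4, 5, 6.
The maximum is L = 6, with |L_tot| = ℏ√(6·7) = √42 ℏ.
The minimum angle with z is arccos(6/√42) ≈ 22.21°.

θ_min ≈ 22.21°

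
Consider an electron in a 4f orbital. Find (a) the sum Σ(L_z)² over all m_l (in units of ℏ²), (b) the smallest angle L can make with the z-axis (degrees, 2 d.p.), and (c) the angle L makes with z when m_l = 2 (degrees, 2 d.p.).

Σ(L_z)² = 28 ℏ²; θ_min ≈ 30.00°; θ(m_l=2) ≈ 54.74°

For 4f, l = 3.
Σ m_l² = 28, so Σ(L_z)² = 28 ℏ².
cos θ_min = 3/√12, so θ_min ≈ 30.00°.
For m_l = 2: cos θ = 2/√12, θ ≈ 54.74°.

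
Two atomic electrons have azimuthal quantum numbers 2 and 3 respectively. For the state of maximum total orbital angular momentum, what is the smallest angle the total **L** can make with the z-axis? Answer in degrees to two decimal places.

θ_min ≈ 24.09°

L runs from |2 − 3| = 1 to 2 + 3 = 5.
L ∈ {1, 2, 3, 4, 5}.
The maximum is L = 5, with |L_tot| = ℏ√(5·6) = √30 ℏ.
The minimum angle with z is arccos(5/√30) ≈ 24.09°.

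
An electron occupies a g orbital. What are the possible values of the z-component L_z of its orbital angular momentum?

L_z ∈ {−4ℏ, −3ℏ, −2ℏ, −ℏ, 0, ℏ, 2ℏ, 3ℏ, 4ℏ}

For a g orbital, l = 4.
L_z = m_l ℏ with m_l ranging from −l to +l in integer steps.
For l = 4: m_l ∈ {-4, -3, -2, -1, 0, 1, 2, 3, 4}.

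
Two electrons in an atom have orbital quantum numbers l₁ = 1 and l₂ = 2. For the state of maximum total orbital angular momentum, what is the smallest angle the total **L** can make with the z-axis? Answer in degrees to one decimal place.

θ_min ≈ 30.0°

The total orbital quantum number L ranges from |l₁ − l₂| to l₁ + l₂ in integer steps.
So L can be 1, 2, 3.
The maximum is L = 3, with |L_tot| = ℏ√(3·4) = 2√3 ℏ.
The minimum angle with z is arccos(3/√12) ≈ 30.0°.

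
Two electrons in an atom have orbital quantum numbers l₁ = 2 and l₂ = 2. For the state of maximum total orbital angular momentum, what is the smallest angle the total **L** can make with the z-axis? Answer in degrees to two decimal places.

L runs from |2 − 2| = 0 to 2 + 2 = 4.
L ∈ {0, 1, 2, 3, 4}.
The maximum is L = 4, with |L_tot| = ℏ√(4·5) = 2√5 ℏ.
The minimum angle with z is arccos(4/√20) ≈ 26.57°.

θ_min ≈ 26.57°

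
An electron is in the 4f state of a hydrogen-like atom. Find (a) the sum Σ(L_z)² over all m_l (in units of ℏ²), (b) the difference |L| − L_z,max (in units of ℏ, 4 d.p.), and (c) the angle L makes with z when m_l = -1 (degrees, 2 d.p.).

For 4f, l = 3.
Σ m_l² = 28, so Σ(L_z)² = 28 ℏ².
|L| − L_z,max = (2√3 − 3)ℏ ≈ 0.4641ℏ.
For m_l = -1: cos θ = -1/√12, θ ≈ 106.78°.

Σ(L_z)² = 28 ℏ²; |L|−L_z,max ≈ 0.4641ℏ; θ(m_l=-1) ≈ 106.78°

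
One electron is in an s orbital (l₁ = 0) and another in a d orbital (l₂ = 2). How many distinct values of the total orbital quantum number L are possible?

Angular momentum addition gives L = |l₁ − l₂|, …, l₁ + l₂.
L ∈ {2}.
That is 1 value.

1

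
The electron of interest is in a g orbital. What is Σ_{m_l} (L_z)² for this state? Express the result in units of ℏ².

The letter g corresponds to l = 4.
m_l runs from −4 to 4, i.e. {-4, -3, -2, -1, 0, 1, 2, 3, 4}.
Σ m_l² = l(l+1)(2l+1)/3 = 4·5·9/3 = 60.

Σ(L_z)² = 60 ℏ²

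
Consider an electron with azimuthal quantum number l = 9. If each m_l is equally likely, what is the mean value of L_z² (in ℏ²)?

⟨L_z²⟩ = 30 ℏ²

m_l ∈ {-9, -8, -7, -6, -5, -4, -3, -2, -1, 0, 1, 2, 3, 4, 5, 6, 7, 8, 9}.
⟨L_z²⟩ = ℏ²·l(l+1)/3 = 30ℏ².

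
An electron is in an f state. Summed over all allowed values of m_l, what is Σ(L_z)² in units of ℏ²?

An f state has l = 3.
m_l runs from −3 to 3, i.e. {-3, -2, -1, 0, 1, 2, 3}.
Summing m² from −3 to 3: Σ m_l² = 28.

Σ(L_z)² = 28 ℏ²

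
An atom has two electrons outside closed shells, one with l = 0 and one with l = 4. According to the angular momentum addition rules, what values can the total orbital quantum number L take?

Angular momentum addition gives L = |l₁ − l₂|, …, l₁ + l₂.
So L can be 4.

L = 4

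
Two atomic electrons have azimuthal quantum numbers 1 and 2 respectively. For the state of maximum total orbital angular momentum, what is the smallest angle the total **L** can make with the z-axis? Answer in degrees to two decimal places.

L runs from |1 − 2| = 1 to 1 + 2 = 3.
Allowed values: L = 1, 2, 3.
The maximum is L = 3, with |L_tot| = ℏ√(3·4) = 2√3 ℏ.
The minimum angle with z is arccos(3/√12) ≈ 30.00°.

θ_min ≈ 30.00°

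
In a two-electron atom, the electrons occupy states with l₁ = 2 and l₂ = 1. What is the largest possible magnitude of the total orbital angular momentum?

|L_tot|_max = 2√3 ℏ ≈ 3.464ℏ

Angular momentum addition gives L = |l₁ − l₂|, …, l₁ + l₂.
L ∈ {1, 2, 3}.
The largest magnitude corresponds to L = 3: |L_tot| = ℏ√(3·4) = 2√3 ℏ.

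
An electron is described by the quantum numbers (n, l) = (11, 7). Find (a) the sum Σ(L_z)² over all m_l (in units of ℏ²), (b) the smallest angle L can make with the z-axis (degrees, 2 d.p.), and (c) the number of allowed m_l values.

Σ m_l² = 280, so Σ(L_z)² = 280 ℏ².
cos θ_min = 7/√56, so θ_min ≈ 20.70°.
There are 2l+1 = 15 values of m_l.

Σ(L_z)² = 280 ℏ²; θ_min ≈ 20.70°; 15 values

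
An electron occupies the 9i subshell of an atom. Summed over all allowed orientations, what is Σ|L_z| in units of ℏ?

Σ|L_z| = 42 ℏ

9i means n = 9, l = 6.
m_l ∈ {-6, -5, -4, -3, -2, -1, 0, 1, 2, 3, 4, 5, 6}.
Σ|m_l| = 2(1+2+…+6) = 42.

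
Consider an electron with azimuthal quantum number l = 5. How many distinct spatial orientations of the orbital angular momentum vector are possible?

The number of m_l values is 2l + 1 = 2·5 + 1 = 11.

11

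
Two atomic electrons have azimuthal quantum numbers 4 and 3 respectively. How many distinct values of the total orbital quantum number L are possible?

7

L runs from |4 − 3| = 1 to 4 + 3 = 7.
L ∈ {1, 2, 3, 4, 5, 6, 7}.
That is 7 values.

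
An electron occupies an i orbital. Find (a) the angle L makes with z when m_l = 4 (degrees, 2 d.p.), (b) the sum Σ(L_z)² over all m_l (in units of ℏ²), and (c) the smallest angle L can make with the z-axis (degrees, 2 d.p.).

θ(m_l=4) ≈ 51.89°; Σ(L_z)² = 182 ℏ²; θ_min ≈ 22.21°

For an i orbital, l = 6.
For m_l = 4: cos θ = 4/√42, θ ≈ 51.89°.
Σ m_l² = 182, so Σ(L_z)² = 182 ℏ².
cos θ_min = 6/√42, so θ_min ≈ 22.21°.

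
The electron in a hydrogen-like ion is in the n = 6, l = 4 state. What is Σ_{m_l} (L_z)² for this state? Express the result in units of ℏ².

m_l ∈ {-4, -3, -2, -1, 0, 1, 2, 3, 4}.
Σ m_l² = 2·(1 + 4 + 9 + 16) = 60.

Σ(L_z)² = 60 ℏ²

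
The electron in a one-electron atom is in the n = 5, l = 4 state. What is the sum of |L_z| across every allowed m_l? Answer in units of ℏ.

m_l runs from −4 to 4, i.e. {-4, -3, -2, -1, 0, 1, 2, 3, 4}.
Σ|m_l| = 2·4(4+1)/2 = 20.

Σ|L_z| = 20 ℏ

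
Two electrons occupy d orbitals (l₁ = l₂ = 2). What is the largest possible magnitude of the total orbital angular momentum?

L runs from |2 − 2| = 0 to 2 + 2 = 4.
So L can be 0, 1, 2, 3, 4.
The largest magnitude corresponds to L = 4: |L_tot| = ℏ√(4·5) = 2√5 ℏ.

|L_tot|_max = 2√5 ℏ ≈ 4.472ℏ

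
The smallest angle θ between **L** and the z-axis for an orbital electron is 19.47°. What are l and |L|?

l = 8, |L| = 6√2 ℏ ≈ 8.485ℏ

cos²θ_min = l/(l+1) = 0.8889.
Thus l = 0.8889/(1 − 0.8889) ≈ 8.
Then |L| = ℏ√(8·9) = 6√2 ℏ.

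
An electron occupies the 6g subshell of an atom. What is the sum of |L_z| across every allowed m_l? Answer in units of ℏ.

For 6g, l = 4.
m_l ∈ {-4, -3, -2, -1, 0, 1, 2, 3, 4}.
Σ|m_l| = 2·4(4+1)/2 = 20.

Σ|L_z| = 20 ℏ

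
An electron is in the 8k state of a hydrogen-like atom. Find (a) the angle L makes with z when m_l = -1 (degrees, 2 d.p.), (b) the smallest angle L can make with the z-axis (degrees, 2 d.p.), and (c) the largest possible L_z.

θ(m_l=-1) ≈ 97.68°; θ_min ≈ 20.70°; L_z,max = 7ℏ

8k means n = 8, l = 7.
For m_l = -1: cos θ = -1/√56, θ ≈ 97.68°.
cos θ_min = 7/√56, so θ_min ≈ 20.70°.
L_z,max = lℏ = 7ℏ.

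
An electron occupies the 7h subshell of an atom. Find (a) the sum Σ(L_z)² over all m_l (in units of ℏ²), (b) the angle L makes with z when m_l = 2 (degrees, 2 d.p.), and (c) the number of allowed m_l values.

7h means n = 7, l = 5.
Σ m_l² = 110, so Σ(L_z)² = 110 ℏ².
For m_l = 2: cos θ = 2/√30, θ ≈ 68.58°.
There are 2l+1 = 11 values of m_l.

Σ(L_z)² = 110 ℏ²; θ(m_l=2) ≈ 68.58°; 11 values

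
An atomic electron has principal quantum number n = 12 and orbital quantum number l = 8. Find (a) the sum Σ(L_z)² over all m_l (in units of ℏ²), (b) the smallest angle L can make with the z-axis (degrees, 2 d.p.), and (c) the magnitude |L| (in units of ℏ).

Σ(L_z)² = 408 ℏ²; θ_min ≈ 19.47°; |L| = 6√2 ℏ ≈ 8.485ℏ

Σ m_l² = 408, so Σ(L_z)² = 408 ℏ².
cos θ_min = 8/√72, so θ_min ≈ 19.47°.
|L| = ℏ√(8·9) = 6√2 ℏ ≈ 8.485ℏ.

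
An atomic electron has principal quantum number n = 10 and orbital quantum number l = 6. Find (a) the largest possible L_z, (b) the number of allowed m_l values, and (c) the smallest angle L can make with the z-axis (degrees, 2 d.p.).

L_z,max = lℏ = 6ℏ.
There are 2l+1 = 13 values of m_l.
cos θ_min = 6/√42, so θ_min ≈ 22.21°.

L_z,max = 6ℏ; 13 values; θ_min ≈ 22.21°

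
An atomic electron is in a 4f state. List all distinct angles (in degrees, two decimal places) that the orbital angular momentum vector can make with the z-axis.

θ ∈ {30.00°, 54.74°, 73.22°, 90.00°, 106.78°, 125.26°, 150.00°}

The 4f subshell has l = 3.
|L| = √(l(l+1)) ℏ = 2√3 ℏ.
cos θ = m_l/√12 for each m_l ∈ {-3, -2, -1, 0, 1, 2, 3}.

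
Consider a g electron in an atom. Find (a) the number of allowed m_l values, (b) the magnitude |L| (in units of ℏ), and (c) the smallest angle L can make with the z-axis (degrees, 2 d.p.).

For a g orbital, l = 4.
There are 2l+1 = 9 values of m_l.
|L| = ℏ√(4·5) = 2√5 ℏ ≈ 4.472ℏ.
cos θ_min = 4/√20, so θ_min ≈ 26.57°.

9 values; |L| = 2√5 ℏ ≈ 4.472ℏ; θ_min ≈ 26.57°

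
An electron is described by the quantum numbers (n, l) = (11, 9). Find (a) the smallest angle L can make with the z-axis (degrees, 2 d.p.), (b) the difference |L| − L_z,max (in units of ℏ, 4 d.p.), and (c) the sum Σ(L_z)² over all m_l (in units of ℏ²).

θ_min ≈ 18.43°; |L|−L_z,max ≈ 0.4868ℏ; Σ(L_z)² = 570 ℏ²

cos θ_min = 9/√90, so θ_min ≈ 18.43°.
|L| − L_z,max = (3√10 − 9)ℏ ≈ 0.4868ℏ.
Σ m_l² = 570, so Σ(L_z)² = 570 ℏ².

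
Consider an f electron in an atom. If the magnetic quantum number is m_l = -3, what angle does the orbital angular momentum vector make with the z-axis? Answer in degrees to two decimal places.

An f state has l = 3.
|L| = ℏ√(l(l+1)) = 2√3 ℏ.
L_z = m_l ℏ = −3ℏ.
cos θ = L_z/|L| = -3/√12, so θ ≈ 150.00°.

θ ≈ 150.00°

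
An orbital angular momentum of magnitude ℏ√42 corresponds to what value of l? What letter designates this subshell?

Since |L|² = l(l+1)ℏ², l(l+1) = 42.
l² + l − 42 = 0 ⇒ l = 6.

l = 6 (i orbital)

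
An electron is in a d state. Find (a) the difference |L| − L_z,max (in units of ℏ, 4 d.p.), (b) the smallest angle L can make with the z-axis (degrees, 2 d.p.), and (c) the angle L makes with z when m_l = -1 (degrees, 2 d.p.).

|L|−L_z,max ≈ 0.4495ℏ; θ_min ≈ 35.26°; θ(m_l=-1) ≈ 114.09°

A d state has l = 2.
|L| − L_z,max = (√6 − 2)ℏ ≈ 0.4495ℏ.
cos θ_min = 2/√6, so θ_min ≈ 35.26°.
For m_l = -1: cos θ = -1/√6, θ ≈ 114.09°.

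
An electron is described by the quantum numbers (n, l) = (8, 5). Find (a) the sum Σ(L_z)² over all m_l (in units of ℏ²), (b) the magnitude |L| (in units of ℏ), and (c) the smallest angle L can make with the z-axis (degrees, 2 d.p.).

Σ(L_z)² = 110 ℏ²; |L| = √30 ℏ ≈ 5.477ℏ; θ_min ≈ 24.09°

Σ m_l² = 110, so Σ(L_z)² = 110 ℏ².
|L| = ℏ√(5·6) = √30 ℏ ≈ 5.477ℏ.
cos θ_min = 5/√30, so θ_min ≈ 24.09°.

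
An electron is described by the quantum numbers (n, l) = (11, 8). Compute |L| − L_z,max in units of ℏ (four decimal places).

|L| = 6√2 ℏ ≈ 8.4853ℏ, while L_z,max = lℏ = 8ℏ.
The difference is (6√2 − 8)ℏ ≈ 0.4853ℏ.

|L| − L_z,max ≈ 0.4853ℏ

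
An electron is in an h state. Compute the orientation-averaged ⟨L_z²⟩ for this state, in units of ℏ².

H corresponds to l = 5.
m_l runs from −5 to 5, i.e. {-5, -4, -3, -2, -1, 0, 1, 2, 3, 4, 5}.
Average of L_z² over 11 states: 110/11 ℏ² = 10 ℏ².

⟨L_z²⟩ = 10 ℏ²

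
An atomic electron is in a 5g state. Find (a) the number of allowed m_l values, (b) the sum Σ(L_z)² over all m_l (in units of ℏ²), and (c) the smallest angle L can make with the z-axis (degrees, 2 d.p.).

9 values; Σ(L_z)² = 60 ℏ²; θ_min ≈ 26.57°

The 5g subshell has l = 4.
There are 2l+1 = 9 values of m_l.
Σ m_l² = 60, so Σ(L_z)² = 60 ℏ².
cos θ_min = 4/√20, so θ_min ≈ 26.57°.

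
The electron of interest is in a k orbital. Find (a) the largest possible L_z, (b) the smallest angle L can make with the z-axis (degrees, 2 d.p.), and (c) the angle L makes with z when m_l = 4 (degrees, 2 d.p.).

For a k orbital, l = 7.
L_z,max = lℏ = 7ℏ.
cos θ_min = 7/√56, so θ_min ≈ 20.70°.
For m_l = 4: cos θ = 4/√56, θ ≈ 57.69°.

L_z,max = 7ℏ; θ_min ≈ 20.70°; θ(m_l=4) ≈ 57.69°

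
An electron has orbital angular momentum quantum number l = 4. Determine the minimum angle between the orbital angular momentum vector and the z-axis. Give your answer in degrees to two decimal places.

θ_min ≈ 26.57°

|L| = √(l(l+1)) ℏ = 2√5 ℏ.
The smallest angle corresponds to the largest L_z, i.e. m_l = l = 4, giving L_z = 4ℏ.
cos θ_min = 4/√20, so θ_min ≈ 26.57°.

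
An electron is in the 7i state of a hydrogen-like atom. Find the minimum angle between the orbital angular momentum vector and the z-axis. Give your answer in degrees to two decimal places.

For 7i, l = 6.
|L| = ℏ√(l(l+1)) = √42 ℏ.
The smallest angle corresponds to the largest L_z, i.e. m_l = l = 6, giving L_z = 6ℏ.
cos θ_min = 6/√42, so θ_min ≈ 22.21°.

θ_min ≈ 22.21°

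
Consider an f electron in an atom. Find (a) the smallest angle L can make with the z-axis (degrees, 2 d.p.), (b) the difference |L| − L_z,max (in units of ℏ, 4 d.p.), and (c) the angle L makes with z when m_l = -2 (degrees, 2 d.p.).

θ_min ≈ 30.00°; |L|−L_z,max ≈ 0.4641ℏ; θ(m_l=-2) ≈ 125.26°

F corresponds to l = 3.
cos θ_min = 3/√12, so θ_min ≈ 30.00°.
|L| − L_z,max = (2√3 − 3)ℏ ≈ 0.4641ℏ.
For m_l = -2: cos θ = -2/√12, θ ≈ 125.26°.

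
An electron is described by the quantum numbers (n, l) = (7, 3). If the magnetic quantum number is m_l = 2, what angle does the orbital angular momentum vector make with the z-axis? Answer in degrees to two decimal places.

θ ≈ 54.74°

|L|² = l(l+1)ℏ² = 12ℏ², so |L| = 2√3 ℏ.
L_z = m_l ℏ = 2ℏ.
cos θ = L_z/|L| = 2/√12, so θ ≈ 54.74°.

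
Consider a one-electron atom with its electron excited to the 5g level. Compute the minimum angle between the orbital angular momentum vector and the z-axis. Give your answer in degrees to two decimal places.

θ_min ≈ 26.57°

The 5g level has l = 4.
|L| = √(l(l+1)) ℏ = 2√5 ℏ.
The smallest angle corresponds to the largest L_z, i.e. m_l = l = 4, giving L_z = 4ℏ.
cos θ_min = 4/√20, so θ_min ≈ 26.57°.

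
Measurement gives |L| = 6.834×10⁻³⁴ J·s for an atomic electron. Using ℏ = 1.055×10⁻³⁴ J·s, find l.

|L|/ℏ = (6.834×10⁻³⁴)/(1.055×10⁻³⁴) ≈ 6.478.
(|L|/ℏ)² = l(l+1) ≈ 41.96 ⇒ l = 6.

l = 6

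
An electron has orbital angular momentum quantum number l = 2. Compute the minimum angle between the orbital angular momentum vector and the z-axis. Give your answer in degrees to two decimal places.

|L|² = l(l+1)ℏ² = 6ℏ², so |L| = √6 ℏ.
The smallest angle corresponds to the largest L_z, i.e. m_l = l = 2, giving L_z = 2ℏ.
cos θ_min = 2/√6, so θ_min ≈ 35.26°.

θ_min ≈ 35.26°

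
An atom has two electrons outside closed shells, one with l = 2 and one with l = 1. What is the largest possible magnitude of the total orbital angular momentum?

L runs from |2 − 1| = 1 to 2 + 1 = 3.
So L can be 1, 2, 3.
The largest magnitude corresponds to L = 3: |L_tot| = ℏ√(3·4) = 2√3 ℏ.

|L_tot|_max = 2√3 ℏ ≈ 3.464ℏ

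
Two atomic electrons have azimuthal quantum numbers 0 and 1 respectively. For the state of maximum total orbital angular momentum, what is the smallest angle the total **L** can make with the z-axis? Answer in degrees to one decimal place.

Angular momentum addition gives L = |l₁ − l₂|, …, l₁ + l₂.
So L can be 1.
The maximum is L = 1, with |L_tot| = ℏ√(1·2) = √2 ℏ.
The minimum angle with z is arccos(1/√2) ≈ 45.0°.

θ_min ≈ 45.0°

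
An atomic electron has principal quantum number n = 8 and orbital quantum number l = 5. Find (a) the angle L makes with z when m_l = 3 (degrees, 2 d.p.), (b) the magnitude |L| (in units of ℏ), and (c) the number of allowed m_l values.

For m_l = 3: cos θ = 3/√30, θ ≈ 56.79°.
|L| = ℏ√(5·6) = √30 ℏ ≈ 5.477ℏ.
There are 2l+1 = 11 values of m_l.

θ(m_l=3) ≈ 56.79°; |L| = √30 ℏ ≈ 5.477ℏ; 11 values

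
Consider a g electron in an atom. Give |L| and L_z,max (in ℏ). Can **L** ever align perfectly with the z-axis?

No: L_z,max = 4ℏ < |L| = 2√5 ℏ ≈ 4.472ℏ

For a g orbital, l = 4.
|L| = 2√5 ℏ ≈ 4.4721ℏ, while L_z,max = lℏ = 4ℏ.
Since |L| > L_z,max, the vector can never point exactly along z; the closest it comes is θ_min = arccos(4/√20) ≈ 26.6°.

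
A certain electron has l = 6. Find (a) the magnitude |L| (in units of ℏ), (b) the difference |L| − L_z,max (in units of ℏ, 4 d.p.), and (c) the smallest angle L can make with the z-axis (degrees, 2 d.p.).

|L| = √42 ℏ ≈ 6.481ℏ; |L|−L_z,max ≈ 0.4807ℏ; θ_min ≈ 22.21°

|L| = ℏ√(6·7) = √42 ℏ ≈ 6.481ℏ.
|L| − L_z,max = (√42 − 6)ℏ ≈ 0.4807ℏ.
cos θ_min = 6/√42, so θ_min ≈ 22.21°.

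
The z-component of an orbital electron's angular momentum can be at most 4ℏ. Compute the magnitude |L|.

Since max m_l = l, l = 4.
|L| = ℏ√(l(l+1)) = 2√5 ℏ.

|L| = 2√5 ℏ ≈ 4.472ℏ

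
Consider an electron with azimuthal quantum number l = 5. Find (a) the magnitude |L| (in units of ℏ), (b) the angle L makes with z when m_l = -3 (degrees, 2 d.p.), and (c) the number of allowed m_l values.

|L| = ℏ√(5·6) = √30 ℏ ≈ 5.477ℏ.
For m_l = -3: cos θ = -3/√30, θ ≈ 123.21°.
There are 2l+1 = 11 values of m_l.

|L| = √30 ℏ ≈ 5.477ℏ; θ(m_l=-3) ≈ 123.21°; 11 values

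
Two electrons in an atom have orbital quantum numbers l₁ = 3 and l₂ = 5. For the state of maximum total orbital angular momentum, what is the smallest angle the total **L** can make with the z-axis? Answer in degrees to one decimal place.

By the triangle rule, |l₁ − l₂| ≤ L ≤ l₁ + l₂.
So L can be 2, 3, 4, 5, 6, 7, 8.
The maximum is L = 8, with |L_tot| = ℏ√(8·9) = 6√2 ℏ.
The minimum angle with z is arccos(8/√72) ≈ 19.5°.

θ_min ≈ 19.5°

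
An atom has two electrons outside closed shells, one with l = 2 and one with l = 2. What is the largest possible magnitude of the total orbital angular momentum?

|L_tot|_max = 2√5 ℏ ≈ 4.472ℏ

The total orbital quantum number L ranges from |l₁ − l₂| to l₁ + l₂ in integer steps.
Allowed values: L = 0, 1, 2, 3, 4.
The largest magnitude corresponds to L = 4: |L_tot| = ℏ√(4·5) = 2√5 ℏ.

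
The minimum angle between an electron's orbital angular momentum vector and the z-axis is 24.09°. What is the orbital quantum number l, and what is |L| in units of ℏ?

cos²θ_min = l/(l+1) = 0.8334.
Solving: l = 5.
Then |L| = ℏ√(5·6) = √30 ℏ.

l = 5, |L| = √30 ℏ ≈ 5.477ℏ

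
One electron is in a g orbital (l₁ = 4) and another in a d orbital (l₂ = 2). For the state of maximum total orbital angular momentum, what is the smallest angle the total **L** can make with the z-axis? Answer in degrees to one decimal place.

The total orbital quantum number L ranges from |l₁ − l₂| to l₁ + l₂ in integer steps.
L ∈ {2, 3, 4, 5, 6}.
The maximum is L = 6, with |L_tot| = ℏ√(6·7) = √42 ℏ.
The minimum angle with z is arccos(6/√42) ≈ 22.2°.

θ_min ≈ 22.2°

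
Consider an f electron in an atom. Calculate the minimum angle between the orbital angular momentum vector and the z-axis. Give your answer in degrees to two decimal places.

θ_min ≈ 30.00°

The letter f corresponds to l = 3.
|L| = √(l(l+1)) ℏ = 2√3 ℏ.
The smallest angle corresponds to the largest L_z, i.e. m_l = l = 3, giving L_z = 3ℏ.
cos θ_min = 3/√12, so θ_min ≈ 30.00°.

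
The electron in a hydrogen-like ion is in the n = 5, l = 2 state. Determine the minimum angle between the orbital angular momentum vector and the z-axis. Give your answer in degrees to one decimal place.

|L| = ℏ√(l(l+1)) = √6 ℏ.
The smallest angle corresponds to the largest L_z, i.e. m_l = l = 2, giving L_z = 2ℏ.
cos θ_min = 2/√6, so θ_min ≈ 35.3°.

θ_min ≈ 35.3°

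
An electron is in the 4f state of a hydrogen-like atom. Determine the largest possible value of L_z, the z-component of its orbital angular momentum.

The 4f subshell has l = 3.
L_z = m_l ℏ with m_l ∈ {−3, …, 3}; the maximum is m_l = 3.

L_z,max = 3ℏ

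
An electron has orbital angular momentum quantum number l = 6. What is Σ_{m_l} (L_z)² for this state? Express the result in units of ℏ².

The allowed m_l values are -6, -5, -4, -3, -2, -1, 0, 1, 2, 3, 4, 5, 6.
Σ m_l² = l(l+1)(2l+1)/3 = 6·7·13/3 = 182.

Σ(L_z)² = 182 ℏ²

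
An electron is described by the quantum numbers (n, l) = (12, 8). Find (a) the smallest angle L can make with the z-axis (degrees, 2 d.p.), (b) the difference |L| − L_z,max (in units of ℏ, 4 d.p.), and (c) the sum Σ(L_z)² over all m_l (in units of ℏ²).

cos θ_min = 8/√72, so θ_min ≈ 19.47°.
|L| − L_z,max = (6√2 − 8)ℏ ≈ 0.4853ℏ.
Σ m_l² = 408, so Σ(L_z)² = 408 ℏ².

θ_min ≈ 19.47°; |L|−L_z,max ≈ 0.4853ℏ; Σ(L_z)² = 408 ℏ²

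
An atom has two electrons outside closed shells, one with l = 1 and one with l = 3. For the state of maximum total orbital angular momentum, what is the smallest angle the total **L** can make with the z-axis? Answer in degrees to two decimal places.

By the triangle rule, |l₁ − l₂| ≤ L ≤ l₁ + l₂.
L ∈ {2, 3, 4}.
The maximum is L = 4, with |L_tot| = ℏ√(4·5) = 2√5 ℏ.
The minimum angle with z is arccos(4/√20) ≈ 26.57°.

θ_min ≈ 26.57°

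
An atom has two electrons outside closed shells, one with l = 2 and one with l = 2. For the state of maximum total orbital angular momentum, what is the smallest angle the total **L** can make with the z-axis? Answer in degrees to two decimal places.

Angular momentum addition gives L = |l₁ − l₂|, …, l₁ + l₂.
Allowed values: L = 0, 1, 2, 3, 4.
The maximum is L = 4, with |L_tot| = ℏ√(4·5) = 2√5 ℏ.
The minimum angle with z is arccos(4/√20) ≈ 26.57°.

θ_min ≈ 26.57°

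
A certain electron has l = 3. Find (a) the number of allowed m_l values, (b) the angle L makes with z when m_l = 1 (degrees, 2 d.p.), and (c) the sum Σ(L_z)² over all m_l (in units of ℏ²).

There are 2l+1 = 7 values of m_l.
For m_l = 1: cos θ = 1/√12, θ ≈ 73.22°.
Σ m_l² = 28, so Σ(L_z)² = 28 ℏ².

7 values; θ(m_l=1) ≈ 73.22°; Σ(L_z)² = 28 ℏ²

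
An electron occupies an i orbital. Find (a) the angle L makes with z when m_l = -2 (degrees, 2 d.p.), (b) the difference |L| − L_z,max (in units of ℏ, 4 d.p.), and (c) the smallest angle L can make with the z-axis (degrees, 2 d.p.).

θ(m_l=-2) ≈ 107.98°; |L|−L_z,max ≈ 0.4807ℏ; θ_min ≈ 22.21°

An i state has l = 6.
For m_l = -2: cos θ = -2/√42, θ ≈ 107.98°.
|L| − L_z,max = (√42 − 6)ℏ ≈ 0.4807ℏ.
cos θ_min = 6/√42, so θ_min ≈ 22.21°.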